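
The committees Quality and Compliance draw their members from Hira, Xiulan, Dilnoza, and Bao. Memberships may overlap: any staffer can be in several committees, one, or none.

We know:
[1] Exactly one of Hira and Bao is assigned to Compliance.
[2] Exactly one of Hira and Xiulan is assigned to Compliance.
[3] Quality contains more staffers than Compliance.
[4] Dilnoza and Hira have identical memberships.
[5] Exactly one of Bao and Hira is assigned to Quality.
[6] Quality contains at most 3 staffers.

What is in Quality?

Quality = {Dilnoza, Hira, Xiulan}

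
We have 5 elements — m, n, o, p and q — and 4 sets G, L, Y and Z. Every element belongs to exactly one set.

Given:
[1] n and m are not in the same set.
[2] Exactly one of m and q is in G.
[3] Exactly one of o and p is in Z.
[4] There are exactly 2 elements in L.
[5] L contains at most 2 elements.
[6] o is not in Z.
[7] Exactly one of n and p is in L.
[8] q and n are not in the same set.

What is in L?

L = {n, o}

From (6): o ∉ Z.
(3) (exactly one): p ∈ Z.
(7) (exactly one): n ∈ L.
(8): q ∉ L.
(1): m ∉ L.
(4): only 2 candidates remain for L, so all are in.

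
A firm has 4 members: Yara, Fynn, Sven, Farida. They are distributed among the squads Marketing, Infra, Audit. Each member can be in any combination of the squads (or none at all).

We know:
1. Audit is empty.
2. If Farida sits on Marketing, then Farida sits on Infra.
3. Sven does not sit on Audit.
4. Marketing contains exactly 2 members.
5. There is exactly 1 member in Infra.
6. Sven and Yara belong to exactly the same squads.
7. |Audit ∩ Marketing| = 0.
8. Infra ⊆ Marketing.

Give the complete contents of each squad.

Marketing = {Farida, Fynn}; Infra = {Farida}; Audit = {}

From (3): Sven ∉ Audit.
(1): Audit already has 0, so the rest are out.
Suppose Yara ∈ Marketing: no assignment then satisfies all the clues, so Yara ∉ Marketing.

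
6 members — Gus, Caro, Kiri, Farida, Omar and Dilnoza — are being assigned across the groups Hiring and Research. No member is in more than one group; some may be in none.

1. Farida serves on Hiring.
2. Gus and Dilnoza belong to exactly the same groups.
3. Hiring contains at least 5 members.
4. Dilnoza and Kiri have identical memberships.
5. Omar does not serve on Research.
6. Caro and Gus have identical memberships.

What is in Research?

From (1): Farida ∈ Hiring.
From (5): Omar ∉ Research.
Suppose Gus ∈ Research: no assignment then satisfies all the clues, so Gus ∉ Research.

Research = {}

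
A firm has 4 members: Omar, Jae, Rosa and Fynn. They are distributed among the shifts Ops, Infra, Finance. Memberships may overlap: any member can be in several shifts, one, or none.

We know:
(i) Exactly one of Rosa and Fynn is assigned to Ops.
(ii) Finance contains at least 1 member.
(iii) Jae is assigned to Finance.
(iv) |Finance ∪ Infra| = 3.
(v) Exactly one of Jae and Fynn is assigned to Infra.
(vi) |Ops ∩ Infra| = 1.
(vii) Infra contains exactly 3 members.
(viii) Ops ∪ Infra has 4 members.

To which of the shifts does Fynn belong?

From (iii): Jae ∈ Finance.
Suppose Fynn ∉ Ops: no assignment then satisfies all the clues, so Fynn ∈ Ops.

Fynn: Ops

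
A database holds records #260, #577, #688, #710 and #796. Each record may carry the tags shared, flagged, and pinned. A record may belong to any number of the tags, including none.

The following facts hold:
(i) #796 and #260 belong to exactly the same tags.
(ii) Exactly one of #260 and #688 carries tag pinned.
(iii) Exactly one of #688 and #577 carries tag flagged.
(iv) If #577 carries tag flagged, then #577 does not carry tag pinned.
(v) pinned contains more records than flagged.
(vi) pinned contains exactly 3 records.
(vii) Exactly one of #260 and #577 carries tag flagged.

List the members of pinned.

pinned = {#260, #710, #796}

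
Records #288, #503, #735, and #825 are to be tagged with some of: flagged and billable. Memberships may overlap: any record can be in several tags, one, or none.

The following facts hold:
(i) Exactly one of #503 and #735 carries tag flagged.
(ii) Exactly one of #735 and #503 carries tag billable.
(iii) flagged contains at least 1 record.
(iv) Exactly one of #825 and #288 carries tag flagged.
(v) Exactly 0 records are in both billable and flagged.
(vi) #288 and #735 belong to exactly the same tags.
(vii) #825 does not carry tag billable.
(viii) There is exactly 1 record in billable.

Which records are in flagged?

flagged = {#288, #735}

From (vii): #825 ∉ billable.
Suppose #288 ∉ flagged: no assignment then satisfies all the clues, so #288 ∈ flagged.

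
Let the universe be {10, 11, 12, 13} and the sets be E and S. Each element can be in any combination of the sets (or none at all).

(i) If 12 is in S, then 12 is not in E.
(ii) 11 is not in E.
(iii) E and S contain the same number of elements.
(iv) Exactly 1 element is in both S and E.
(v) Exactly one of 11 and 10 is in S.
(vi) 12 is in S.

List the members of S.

S = {10, 12}

From (ii): 11 ∉ E.
From (vi): 12 ∈ S.
(i): 12 ∉ E.
Suppose 10 ∉ S: no assignment then satisfies all the clues, so 10 ∈ S.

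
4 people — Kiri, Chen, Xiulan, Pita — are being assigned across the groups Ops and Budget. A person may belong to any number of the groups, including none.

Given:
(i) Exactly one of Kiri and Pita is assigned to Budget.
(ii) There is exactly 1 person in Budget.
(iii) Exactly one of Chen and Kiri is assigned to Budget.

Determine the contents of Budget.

Budget = {Kiri}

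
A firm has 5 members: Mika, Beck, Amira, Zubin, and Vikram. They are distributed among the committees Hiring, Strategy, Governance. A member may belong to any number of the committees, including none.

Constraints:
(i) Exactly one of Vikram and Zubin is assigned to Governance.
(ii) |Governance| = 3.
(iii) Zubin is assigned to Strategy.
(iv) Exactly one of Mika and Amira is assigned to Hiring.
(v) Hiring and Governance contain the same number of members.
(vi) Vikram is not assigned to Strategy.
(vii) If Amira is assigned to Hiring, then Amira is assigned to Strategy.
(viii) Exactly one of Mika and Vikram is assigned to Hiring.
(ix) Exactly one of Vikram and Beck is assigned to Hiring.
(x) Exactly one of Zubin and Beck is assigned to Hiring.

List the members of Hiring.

Hiring = {Amira, Vikram, Zubin}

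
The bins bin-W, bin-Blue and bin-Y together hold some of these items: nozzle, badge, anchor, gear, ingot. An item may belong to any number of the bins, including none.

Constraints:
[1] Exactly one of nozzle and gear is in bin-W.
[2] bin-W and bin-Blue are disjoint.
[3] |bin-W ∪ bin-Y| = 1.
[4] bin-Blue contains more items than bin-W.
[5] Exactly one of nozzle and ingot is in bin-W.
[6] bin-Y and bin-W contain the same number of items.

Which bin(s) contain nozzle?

nozzle: bin-W, bin-Y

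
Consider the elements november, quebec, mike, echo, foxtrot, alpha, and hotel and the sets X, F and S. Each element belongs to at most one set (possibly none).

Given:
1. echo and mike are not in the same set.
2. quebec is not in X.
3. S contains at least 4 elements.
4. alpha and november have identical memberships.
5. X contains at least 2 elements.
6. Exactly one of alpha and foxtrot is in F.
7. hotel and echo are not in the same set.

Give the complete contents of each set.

X = {hotel, mike}; F = {foxtrot}; S = {alpha, echo, november, quebec}

From (2): quebec ∉ X.
Suppose november ∈ X: no assignment then satisfies all the clues, so november ∉ X.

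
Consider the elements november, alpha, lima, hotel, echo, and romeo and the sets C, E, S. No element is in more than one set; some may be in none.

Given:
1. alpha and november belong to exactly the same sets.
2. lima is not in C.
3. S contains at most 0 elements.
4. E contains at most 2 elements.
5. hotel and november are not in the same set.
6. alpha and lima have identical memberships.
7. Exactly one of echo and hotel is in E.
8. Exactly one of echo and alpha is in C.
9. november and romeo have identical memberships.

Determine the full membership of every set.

C = {echo}; E = {hotel}; S = {}

From (2): lima ∉ C.
(3): S already has 0, so the rest are out.
(6): alpha matches lima: alpha ∉ C.
(8) (exactly one): echo ∈ C.
(1): november matches alpha: november ∉ C.
(7) (exactly one): hotel ∈ E.
(9): romeo matches november: romeo ∉ C.
(5): november ∉ E.
(9): romeo matches november: romeo ∉ E.
(1): alpha matches november: alpha ∉ E.
(6): lima matches alpha: lima ∉ E.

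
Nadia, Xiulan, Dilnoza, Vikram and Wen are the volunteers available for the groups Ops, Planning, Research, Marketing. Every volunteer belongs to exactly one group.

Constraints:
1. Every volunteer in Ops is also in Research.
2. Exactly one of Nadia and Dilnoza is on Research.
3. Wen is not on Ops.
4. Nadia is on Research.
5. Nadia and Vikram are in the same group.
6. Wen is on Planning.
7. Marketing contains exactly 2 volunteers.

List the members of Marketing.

Marketing = {Dilnoza, Xiulan}

From (3): Wen ∉ Ops.
From (4): Nadia ∈ Research.
From (6): Wen ∈ Planning.
(2) (exactly one): Dilnoza ∉ Research.
(5): Vikram matches Nadia: Vikram ∉ Ops.
(5): Vikram matches Nadia: Vikram ∉ Planning.
(5): Vikram matches Nadia: Vikram ∈ Research.
(7): only 2 candidates remain for Marketing, so all are in.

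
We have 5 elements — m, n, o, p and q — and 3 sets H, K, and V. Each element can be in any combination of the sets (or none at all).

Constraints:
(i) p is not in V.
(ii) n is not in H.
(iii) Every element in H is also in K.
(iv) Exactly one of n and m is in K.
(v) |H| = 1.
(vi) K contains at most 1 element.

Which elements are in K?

From (i): p ∉ V.
From (ii): n ∉ H.
Suppose m ∉ K: no assignment then satisfies all the clues, so m ∈ K.

K = {m}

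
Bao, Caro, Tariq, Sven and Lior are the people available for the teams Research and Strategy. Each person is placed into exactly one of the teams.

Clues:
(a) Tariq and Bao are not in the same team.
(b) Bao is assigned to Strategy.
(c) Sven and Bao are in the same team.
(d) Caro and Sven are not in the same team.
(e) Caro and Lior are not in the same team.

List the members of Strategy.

Strategy = {Bao, Lior, Sven}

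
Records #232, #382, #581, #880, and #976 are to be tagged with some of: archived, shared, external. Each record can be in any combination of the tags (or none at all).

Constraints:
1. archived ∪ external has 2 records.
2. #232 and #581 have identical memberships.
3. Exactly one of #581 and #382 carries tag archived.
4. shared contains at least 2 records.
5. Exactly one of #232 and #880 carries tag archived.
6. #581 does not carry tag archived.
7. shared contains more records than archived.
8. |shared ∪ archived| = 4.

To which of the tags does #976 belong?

#976: none

From (6): #581 ∉ archived.
(2): #232 matches #581: #232 ∉ archived.
(3) (exactly one): #382 ∈ archived.
(5) (exactly one): #880 ∈ archived.
Suppose #976 ∈ archived: no assignment then satisfies all the clues, so #976 ∉ archived.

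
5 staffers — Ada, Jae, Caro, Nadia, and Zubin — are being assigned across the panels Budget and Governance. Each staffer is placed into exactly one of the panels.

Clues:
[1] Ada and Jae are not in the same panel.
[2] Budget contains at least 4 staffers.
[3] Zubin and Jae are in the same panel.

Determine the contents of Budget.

Budget = {Caro, Jae, Nadia, Zubin}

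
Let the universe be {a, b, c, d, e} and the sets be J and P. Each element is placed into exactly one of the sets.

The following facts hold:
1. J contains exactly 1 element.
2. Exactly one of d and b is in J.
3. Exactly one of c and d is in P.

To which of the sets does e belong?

e: P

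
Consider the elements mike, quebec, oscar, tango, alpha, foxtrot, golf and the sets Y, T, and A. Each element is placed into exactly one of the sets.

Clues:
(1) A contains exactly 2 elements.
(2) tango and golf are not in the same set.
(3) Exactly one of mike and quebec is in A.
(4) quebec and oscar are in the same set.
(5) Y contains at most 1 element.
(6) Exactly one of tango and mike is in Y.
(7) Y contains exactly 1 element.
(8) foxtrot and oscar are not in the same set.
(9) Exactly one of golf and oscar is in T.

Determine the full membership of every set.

Y = {tango}; T = {alpha, foxtrot, golf, mike}; A = {oscar, quebec}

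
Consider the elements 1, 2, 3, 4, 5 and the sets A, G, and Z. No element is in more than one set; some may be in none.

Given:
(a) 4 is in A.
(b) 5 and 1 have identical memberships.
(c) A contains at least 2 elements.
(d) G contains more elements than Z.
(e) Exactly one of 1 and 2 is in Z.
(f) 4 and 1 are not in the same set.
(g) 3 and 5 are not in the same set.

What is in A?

A = {3, 4}

From (a): 4 ∈ A.
(f): 1 ∉ A.
(b): 5 matches 1: 5 ∉ A.
Suppose 2 ∈ A: no assignment then satisfies all the clues, so 2 ∉ A.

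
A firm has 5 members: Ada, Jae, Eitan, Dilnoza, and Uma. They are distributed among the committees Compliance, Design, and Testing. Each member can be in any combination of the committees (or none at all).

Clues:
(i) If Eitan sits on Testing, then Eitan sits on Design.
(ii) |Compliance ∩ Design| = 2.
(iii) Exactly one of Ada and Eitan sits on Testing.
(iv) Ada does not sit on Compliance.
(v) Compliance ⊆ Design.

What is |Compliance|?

2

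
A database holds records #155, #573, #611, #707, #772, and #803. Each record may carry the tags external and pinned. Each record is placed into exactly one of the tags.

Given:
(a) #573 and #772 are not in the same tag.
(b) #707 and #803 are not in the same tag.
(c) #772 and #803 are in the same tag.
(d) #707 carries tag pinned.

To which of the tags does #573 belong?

#573: pinned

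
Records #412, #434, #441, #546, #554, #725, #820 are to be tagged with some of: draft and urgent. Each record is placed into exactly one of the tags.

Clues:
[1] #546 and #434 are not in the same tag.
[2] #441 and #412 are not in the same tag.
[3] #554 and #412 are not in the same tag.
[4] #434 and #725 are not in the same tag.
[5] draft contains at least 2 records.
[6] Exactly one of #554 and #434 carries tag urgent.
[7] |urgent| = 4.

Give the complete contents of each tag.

draft = {#412, #434, #820}; urgent = {#441, #546, #554, #725}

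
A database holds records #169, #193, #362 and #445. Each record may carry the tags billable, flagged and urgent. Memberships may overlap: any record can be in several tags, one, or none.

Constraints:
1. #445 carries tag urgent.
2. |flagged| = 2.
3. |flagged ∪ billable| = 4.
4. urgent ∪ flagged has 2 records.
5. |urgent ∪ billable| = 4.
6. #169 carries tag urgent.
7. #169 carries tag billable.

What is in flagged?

flagged = {#169, #445}

From (1): #445 ∈ urgent.
From (6): #169 ∈ urgent.
From (7): #169 ∈ billable.
Suppose #169 ∉ flagged: no assignment then satisfies all the clues, so #169 ∈ flagged.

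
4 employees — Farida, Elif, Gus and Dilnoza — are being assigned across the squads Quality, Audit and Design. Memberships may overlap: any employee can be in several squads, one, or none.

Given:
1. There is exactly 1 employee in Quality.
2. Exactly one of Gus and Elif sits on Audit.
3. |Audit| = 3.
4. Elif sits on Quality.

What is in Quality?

Quality = {Elif}

From (4): Elif ∈ Quality.
(1): Quality already has 1, so the rest are out.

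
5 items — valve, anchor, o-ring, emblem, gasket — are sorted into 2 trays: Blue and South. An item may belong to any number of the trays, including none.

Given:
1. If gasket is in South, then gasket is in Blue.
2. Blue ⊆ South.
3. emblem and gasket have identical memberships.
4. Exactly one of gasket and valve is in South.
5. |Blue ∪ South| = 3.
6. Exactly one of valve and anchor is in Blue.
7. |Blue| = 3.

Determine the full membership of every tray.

Blue = {anchor, emblem, gasket}; South = {anchor, emblem, gasket}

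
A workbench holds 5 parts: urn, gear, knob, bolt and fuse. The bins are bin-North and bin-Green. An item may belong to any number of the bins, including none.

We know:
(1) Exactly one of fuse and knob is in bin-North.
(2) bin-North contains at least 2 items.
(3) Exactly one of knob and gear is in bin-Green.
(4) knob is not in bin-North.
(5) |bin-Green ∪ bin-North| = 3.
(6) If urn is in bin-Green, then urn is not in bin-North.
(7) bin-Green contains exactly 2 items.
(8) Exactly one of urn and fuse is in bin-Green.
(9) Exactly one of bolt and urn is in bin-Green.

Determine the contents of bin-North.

bin-North = {fuse, gear}

From (4): knob ∉ bin-North.
(1) (exactly one): fuse ∈ bin-North.
Suppose urn ∈ bin-North: no assignment then satisfies all the clues, so urn ∉ bin-North.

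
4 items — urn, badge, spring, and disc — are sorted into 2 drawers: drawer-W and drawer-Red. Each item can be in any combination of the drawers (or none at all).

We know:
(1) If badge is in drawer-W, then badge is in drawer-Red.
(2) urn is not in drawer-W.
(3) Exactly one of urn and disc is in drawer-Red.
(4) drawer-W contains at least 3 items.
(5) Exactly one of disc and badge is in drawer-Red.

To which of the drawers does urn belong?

From (2): urn ∉ drawer-W.
(4): only 3 candidates remain for drawer-W, so all are in.
(1): badge ∈ drawer-Red.
(5) (exactly one): disc ∉ drawer-Red.
(3) (exactly one): urn ∈ drawer-Red.

urn: drawer-Red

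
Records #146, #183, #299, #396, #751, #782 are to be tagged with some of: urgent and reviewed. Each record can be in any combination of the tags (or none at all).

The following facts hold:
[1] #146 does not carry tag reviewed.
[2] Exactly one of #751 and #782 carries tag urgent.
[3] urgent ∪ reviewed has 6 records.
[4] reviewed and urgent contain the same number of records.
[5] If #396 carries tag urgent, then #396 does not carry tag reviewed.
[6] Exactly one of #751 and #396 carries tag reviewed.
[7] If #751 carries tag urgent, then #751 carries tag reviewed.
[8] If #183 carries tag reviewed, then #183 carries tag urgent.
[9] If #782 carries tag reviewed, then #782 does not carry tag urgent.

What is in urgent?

urgent = {#146, #183, #396, #751}

From (1): #146 ∉ reviewed.
Suppose #146 ∉ urgent: no assignment then satisfies all the clues, so #146 ∈ urgent.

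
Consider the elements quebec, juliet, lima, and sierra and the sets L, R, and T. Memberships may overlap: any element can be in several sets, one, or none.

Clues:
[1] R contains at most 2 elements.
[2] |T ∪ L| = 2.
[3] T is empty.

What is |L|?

2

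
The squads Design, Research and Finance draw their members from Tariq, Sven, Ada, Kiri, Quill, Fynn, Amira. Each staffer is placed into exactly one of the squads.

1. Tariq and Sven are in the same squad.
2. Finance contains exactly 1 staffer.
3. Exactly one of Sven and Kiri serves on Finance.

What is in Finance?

Finance = {Kiri}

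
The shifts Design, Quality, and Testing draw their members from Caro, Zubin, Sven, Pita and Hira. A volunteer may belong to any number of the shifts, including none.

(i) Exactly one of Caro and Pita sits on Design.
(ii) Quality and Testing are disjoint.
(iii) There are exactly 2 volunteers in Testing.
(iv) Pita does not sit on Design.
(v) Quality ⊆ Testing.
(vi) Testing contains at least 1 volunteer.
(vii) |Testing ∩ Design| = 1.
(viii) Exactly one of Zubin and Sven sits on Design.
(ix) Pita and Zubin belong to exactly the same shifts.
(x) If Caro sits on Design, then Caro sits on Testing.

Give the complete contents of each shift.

Design = {Caro, Sven}; Quality = {}; Testing = {Caro, Hira}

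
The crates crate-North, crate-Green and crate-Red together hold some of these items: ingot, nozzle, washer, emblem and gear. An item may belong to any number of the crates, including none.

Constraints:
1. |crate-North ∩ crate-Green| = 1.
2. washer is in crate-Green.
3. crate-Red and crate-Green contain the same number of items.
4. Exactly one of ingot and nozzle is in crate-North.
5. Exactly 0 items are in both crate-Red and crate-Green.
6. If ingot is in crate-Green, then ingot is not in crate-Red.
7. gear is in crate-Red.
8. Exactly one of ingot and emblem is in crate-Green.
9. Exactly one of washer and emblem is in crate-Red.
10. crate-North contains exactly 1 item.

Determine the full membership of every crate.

crate-North = {ingot}; crate-Green = {ingot, washer}; crate-Red = {emblem, gear}

From (2): washer ∈ crate-Green.
From (7): gear ∈ crate-Red.
Suppose ingot ∉ crate-North: no assignment then satisfies all the clues, so ingot ∈ crate-North.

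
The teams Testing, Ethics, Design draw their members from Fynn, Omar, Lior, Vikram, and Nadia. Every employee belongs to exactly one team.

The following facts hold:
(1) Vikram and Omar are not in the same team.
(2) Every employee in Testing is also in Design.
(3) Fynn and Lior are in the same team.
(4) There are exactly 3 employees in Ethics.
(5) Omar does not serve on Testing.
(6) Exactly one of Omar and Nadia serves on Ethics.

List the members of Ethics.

Ethics = {Fynn, Lior, Omar}

From (5): Omar ∉ Testing.
Suppose Fynn ∉ Ethics: no assignment then satisfies all the clues, so Fynn ∈ Ethics.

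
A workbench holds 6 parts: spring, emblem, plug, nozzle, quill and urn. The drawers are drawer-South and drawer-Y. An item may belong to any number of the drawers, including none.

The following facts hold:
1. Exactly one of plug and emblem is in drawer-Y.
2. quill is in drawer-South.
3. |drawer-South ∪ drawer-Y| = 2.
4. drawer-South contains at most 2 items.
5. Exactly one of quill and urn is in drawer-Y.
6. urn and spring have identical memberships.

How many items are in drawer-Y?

2

From (2): quill ∈ drawer-South.
Suppose spring ∈ drawer-South: no assignment then satisfies all the clues, so spring ∉ drawer-South.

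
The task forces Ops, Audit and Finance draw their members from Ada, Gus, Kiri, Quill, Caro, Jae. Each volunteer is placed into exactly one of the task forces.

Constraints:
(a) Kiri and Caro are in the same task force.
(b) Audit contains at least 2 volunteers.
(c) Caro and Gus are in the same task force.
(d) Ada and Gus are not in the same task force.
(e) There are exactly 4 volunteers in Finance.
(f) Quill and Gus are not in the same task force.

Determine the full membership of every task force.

Ops = {}; Audit = {Ada, Quill}; Finance = {Caro, Gus, Jae, Kiri}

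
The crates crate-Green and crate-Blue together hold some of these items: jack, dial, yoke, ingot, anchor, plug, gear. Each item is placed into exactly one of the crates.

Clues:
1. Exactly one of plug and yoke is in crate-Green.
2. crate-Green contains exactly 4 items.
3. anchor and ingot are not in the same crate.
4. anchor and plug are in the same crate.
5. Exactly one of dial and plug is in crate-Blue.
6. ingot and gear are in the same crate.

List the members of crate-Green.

crate-Green = {dial, gear, ingot, yoke}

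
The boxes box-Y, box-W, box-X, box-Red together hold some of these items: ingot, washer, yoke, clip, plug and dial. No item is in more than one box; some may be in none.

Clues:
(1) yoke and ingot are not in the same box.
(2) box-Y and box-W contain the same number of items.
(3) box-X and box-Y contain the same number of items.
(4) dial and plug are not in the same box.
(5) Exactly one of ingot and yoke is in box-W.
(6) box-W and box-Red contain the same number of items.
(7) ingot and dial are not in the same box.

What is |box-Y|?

1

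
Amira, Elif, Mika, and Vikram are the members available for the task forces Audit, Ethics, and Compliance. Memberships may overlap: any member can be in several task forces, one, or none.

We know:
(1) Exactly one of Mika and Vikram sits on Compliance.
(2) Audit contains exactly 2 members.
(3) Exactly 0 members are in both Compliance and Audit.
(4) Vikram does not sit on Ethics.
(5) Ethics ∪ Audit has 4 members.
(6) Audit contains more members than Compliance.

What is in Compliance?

Compliance = {Mika}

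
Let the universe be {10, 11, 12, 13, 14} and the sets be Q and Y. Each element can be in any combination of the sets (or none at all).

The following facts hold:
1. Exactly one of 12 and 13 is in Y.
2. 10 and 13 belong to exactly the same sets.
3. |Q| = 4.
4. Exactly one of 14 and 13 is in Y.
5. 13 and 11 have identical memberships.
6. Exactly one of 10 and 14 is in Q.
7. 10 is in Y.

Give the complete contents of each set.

Q = {10, 11, 12, 13}; Y = {10, 11, 13}

From (7): 10 ∈ Y.
(2): 13 matches 10: 13 ∈ Y.
(4) (exactly one): 14 ∉ Y.
(5): 11 matches 13: 11 ∈ Y.
(1) (exactly one): 12 ∉ Y.
Suppose 10 ∉ Q: no assignment then satisfies all the clues, so 10 ∈ Q.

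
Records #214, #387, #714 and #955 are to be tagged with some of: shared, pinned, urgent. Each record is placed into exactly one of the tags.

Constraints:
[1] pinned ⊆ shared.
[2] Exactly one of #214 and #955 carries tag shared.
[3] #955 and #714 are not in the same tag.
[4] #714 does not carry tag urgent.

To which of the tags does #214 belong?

#214: shared

From (4): #714 ∉ urgent.
Suppose #214 ∉ shared: no assignment then satisfies all the clues, so #214 ∈ shared.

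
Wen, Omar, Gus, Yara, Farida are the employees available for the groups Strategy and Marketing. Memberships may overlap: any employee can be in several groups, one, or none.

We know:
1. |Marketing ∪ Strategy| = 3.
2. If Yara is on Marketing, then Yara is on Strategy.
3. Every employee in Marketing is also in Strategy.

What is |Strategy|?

3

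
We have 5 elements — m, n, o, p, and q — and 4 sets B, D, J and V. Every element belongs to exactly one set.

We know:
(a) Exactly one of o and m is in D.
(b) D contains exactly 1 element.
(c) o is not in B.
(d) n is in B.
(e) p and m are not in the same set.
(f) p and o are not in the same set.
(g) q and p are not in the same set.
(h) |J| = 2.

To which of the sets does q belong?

q: J

From (c): o ∉ B.
From (d): n ∈ B.
Suppose q ∈ B: no assignment then satisfies all the clues, so q ∉ B.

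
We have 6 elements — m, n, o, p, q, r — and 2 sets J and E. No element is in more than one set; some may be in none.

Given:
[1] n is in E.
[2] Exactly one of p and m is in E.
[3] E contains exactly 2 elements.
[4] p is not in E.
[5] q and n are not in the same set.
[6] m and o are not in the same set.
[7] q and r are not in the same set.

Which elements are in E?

E = {m, n}

From (1): n ∈ E.
From (4): p ∉ E.
(2) (exactly one): m ∈ E.
(3): E already has 2, so the rest are out.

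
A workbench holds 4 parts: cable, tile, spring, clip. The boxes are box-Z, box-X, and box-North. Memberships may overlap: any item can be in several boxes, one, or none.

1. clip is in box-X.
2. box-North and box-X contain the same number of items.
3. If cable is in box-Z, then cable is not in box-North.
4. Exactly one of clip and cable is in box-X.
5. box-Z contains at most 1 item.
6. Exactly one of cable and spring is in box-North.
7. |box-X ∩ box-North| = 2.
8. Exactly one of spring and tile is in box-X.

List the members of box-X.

box-X = {clip, spring}

From (1): clip ∈ box-X.
(4) (exactly one): cable ∉ box-X.
Suppose tile ∈ box-X: no assignment then satisfies all the clues, so tile ∉ box-X.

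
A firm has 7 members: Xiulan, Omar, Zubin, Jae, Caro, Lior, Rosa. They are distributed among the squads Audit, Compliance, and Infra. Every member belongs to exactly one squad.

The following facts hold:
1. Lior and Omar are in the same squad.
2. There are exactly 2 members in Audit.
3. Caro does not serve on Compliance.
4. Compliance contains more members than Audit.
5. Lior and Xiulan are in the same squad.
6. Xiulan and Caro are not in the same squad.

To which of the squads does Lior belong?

Lior: Compliance

From (3): Caro ∉ Compliance.
Suppose Lior ∈ Audit: no assignment then satisfies all the clues, so Lior ∉ Audit.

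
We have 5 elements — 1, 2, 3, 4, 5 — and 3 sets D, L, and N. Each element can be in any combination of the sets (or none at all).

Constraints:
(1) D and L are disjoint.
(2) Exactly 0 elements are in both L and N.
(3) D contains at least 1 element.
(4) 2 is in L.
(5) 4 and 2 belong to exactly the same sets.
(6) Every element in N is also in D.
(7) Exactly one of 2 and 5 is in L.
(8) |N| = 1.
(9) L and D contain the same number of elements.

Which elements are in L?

L = {2, 4}

From (4): 2 ∈ L.
(1) (disjoint): 2 ∉ D.
(5): 4 matches 2: 4 ∉ D.
(5): 4 matches 2: 4 ∈ L.
(6) contrapositive: 2 ∉ N.
(6) contrapositive: 4 ∉ N.
(7) (exactly one): 5 ∉ L.
Suppose 1 ∈ L: no assignment then satisfies all the clues, so 1 ∉ L.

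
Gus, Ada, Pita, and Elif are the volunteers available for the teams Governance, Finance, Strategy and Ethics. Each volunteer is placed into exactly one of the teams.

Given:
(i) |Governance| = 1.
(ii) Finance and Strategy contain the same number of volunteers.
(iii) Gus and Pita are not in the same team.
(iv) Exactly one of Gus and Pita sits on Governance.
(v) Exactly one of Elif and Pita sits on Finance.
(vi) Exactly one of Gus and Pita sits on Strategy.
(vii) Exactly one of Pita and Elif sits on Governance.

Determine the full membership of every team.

Governance = {Pita}; Finance = {Elif}; Strategy = {Gus}; Ethics = {Ada}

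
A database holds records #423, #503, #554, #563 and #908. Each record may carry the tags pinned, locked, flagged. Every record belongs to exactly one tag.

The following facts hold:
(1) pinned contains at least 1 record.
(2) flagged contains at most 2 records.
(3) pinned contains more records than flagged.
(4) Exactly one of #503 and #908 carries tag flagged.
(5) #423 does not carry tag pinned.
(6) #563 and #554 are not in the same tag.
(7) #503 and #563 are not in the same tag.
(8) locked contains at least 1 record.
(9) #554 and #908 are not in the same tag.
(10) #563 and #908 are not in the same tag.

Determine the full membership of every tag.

pinned = {#503, #554}; locked = {#423, #563}; flagged = {#908}

From (5): #423 ∉ pinned.
Suppose #423 ∉ locked: no assignment then satisfies all the clues, so #423 ∈ locked.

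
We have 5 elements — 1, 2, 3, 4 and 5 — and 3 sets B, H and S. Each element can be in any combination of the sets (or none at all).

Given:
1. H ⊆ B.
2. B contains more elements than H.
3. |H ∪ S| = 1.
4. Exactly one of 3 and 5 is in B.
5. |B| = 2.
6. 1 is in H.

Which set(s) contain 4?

4: none

From (6): 1 ∈ H.
(1) with 1 ∈ H: 1 ∈ B.
Suppose 4 ∈ B: no assignment then satisfies all the clues, so 4 ∉ B.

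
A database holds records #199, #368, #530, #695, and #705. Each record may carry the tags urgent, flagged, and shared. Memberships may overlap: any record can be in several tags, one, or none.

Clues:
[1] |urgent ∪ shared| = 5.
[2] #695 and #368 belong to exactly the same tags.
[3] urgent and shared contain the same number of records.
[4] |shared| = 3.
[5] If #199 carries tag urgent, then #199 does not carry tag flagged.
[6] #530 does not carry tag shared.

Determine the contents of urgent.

From (6): #530 ∉ shared.
Suppose #199 ∉ urgent: no assignment then satisfies all the clues, so #199 ∈ urgent.

urgent = {#199, #530, #705}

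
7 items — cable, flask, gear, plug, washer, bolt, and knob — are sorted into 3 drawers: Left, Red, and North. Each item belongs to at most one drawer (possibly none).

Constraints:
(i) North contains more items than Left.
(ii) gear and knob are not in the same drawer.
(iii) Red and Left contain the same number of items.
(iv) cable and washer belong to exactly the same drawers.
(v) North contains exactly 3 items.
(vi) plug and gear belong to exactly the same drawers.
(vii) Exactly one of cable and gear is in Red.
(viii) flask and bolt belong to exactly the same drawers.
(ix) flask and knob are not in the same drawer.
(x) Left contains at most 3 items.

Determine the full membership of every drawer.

Left = {bolt, flask}; Red = {gear, plug}; North = {cable, knob, washer}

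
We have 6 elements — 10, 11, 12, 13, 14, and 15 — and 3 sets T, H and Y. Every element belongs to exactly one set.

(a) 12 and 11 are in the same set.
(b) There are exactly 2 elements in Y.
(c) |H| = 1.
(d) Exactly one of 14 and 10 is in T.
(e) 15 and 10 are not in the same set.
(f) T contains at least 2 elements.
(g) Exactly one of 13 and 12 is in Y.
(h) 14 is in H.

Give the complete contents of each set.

T = {10, 11, 12}; H = {14}; Y = {13, 15}

From (h): 14 ∈ H.
(c): H already has 1, so the rest are out.
(d) (exactly one): 10 ∈ T.
(e): 15 ∉ T.
Only one set left: 15 ∈ Y.
Suppose 11 ∉ T: no assignment then satisfies all the clues, so 11 ∈ T.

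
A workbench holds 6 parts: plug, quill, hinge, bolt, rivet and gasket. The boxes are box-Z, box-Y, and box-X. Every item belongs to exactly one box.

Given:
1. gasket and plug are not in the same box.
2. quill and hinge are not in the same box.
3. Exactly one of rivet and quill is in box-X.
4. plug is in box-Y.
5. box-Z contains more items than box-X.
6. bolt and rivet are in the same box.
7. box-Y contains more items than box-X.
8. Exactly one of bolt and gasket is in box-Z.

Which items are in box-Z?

box-Z = {gasket, hinge}

From (4): plug ∈ box-Y.
(1): gasket ∉ box-Y.
Suppose quill ∈ box-Z: no assignment then satisfies all the clues, so quill ∉ box-Z.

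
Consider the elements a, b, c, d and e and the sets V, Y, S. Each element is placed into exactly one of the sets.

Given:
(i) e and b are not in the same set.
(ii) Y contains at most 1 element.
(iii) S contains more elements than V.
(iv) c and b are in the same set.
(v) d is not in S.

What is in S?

S = {a, b, c}

From (v): d ∉ S.
Suppose a ∉ S: no assignment then satisfies all the clues, so a ∈ S.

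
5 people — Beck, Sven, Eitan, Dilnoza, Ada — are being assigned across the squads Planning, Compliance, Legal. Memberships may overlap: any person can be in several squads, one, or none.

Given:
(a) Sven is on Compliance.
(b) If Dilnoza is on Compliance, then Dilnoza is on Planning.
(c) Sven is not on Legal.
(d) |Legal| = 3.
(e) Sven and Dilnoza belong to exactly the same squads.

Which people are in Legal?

Legal = {Ada, Beck, Eitan}

From (a): Sven ∈ Compliance.
From (c): Sven ∉ Legal.
(e): Dilnoza matches Sven: Dilnoza ∈ Compliance.
(e): Dilnoza matches Sven: Dilnoza ∉ Legal.
(b): Dilnoza ∈ Planning.
(d): only 3 candidates remain for Legal, so all are in.
(e): Sven matches Dilnoza: Sven ∈ Planning.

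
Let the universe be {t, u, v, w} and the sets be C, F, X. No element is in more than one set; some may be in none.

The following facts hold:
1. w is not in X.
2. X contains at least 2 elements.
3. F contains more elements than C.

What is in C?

C = {}

From (1): w ∉ X.
Suppose t ∈ C: no assignment then satisfies all the clues, so t ∉ C.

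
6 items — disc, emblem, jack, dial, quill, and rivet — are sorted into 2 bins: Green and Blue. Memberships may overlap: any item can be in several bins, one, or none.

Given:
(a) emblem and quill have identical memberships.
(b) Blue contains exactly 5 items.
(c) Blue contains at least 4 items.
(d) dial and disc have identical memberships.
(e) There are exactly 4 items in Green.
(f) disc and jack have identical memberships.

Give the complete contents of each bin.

Green = {dial, disc, jack, rivet}; Blue = {dial, disc, emblem, jack, quill}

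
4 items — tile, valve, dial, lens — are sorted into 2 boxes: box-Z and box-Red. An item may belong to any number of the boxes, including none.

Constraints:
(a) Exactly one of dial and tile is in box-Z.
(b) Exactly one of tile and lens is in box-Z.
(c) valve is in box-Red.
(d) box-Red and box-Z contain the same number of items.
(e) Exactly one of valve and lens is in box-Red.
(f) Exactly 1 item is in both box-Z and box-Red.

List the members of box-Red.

box-Red = {dial, valve}

From (c): valve ∈ box-Red.
(e) (exactly one): lens ∉ box-Red.
Suppose tile ∈ box-Red: no assignment then satisfies all the clues, so tile ∉ box-Red.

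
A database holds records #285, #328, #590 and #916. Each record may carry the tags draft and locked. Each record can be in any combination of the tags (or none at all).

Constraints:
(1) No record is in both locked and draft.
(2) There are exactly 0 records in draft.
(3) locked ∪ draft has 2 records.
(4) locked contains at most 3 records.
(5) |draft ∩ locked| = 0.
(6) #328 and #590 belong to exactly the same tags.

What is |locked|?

2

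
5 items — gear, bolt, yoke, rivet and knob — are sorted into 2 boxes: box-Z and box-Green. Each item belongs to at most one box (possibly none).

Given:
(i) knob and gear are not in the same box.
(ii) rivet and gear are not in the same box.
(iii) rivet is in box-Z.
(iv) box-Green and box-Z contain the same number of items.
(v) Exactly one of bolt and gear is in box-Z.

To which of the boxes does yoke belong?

yoke: box-Green

From (iii): rivet ∈ box-Z.
(ii): gear ∉ box-Z.
(v) (exactly one): bolt ∈ box-Z.
Suppose yoke ∈ box-Z: no assignment then satisfies all the clues, so yoke ∉ box-Z.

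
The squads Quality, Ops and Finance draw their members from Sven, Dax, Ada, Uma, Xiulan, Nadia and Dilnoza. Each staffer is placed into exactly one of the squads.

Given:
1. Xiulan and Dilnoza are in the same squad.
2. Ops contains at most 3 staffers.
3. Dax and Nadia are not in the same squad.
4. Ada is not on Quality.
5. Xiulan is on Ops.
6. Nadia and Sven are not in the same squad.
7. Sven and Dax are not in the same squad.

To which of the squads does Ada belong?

From (4): Ada ∉ Quality.
From (5): Xiulan ∈ Ops.
(1): Dilnoza matches Xiulan: Dilnoza ∉ Quality.
(1): Dilnoza matches Xiulan: Dilnoza ∈ Ops.
Suppose Ada ∈ Ops: no assignment then satisfies all the clues, so Ada ∉ Ops.

Ada: Finance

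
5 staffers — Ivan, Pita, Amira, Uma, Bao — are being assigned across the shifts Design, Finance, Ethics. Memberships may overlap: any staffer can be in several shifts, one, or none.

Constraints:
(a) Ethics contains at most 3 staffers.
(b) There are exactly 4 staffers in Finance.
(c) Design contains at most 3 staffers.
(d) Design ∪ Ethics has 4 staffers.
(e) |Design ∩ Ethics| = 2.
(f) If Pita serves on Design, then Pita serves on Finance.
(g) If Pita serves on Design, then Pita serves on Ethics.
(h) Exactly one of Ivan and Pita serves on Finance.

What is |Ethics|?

3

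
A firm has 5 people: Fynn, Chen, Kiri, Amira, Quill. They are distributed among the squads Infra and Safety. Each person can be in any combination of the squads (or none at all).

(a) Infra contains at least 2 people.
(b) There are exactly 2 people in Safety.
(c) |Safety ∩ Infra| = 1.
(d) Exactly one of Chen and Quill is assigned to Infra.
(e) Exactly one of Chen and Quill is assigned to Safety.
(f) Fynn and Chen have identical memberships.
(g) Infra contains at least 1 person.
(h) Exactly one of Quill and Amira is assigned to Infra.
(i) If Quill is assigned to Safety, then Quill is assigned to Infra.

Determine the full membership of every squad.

Infra = {Kiri, Quill}; Safety = {Amira, Quill}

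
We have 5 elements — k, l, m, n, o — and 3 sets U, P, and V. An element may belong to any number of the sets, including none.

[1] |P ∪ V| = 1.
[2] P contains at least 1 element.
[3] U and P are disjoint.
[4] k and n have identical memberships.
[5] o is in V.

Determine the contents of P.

P = {o}

From (5): o ∈ V.
Suppose k ∈ P: no assignment then satisfies all the clues, so k ∉ P.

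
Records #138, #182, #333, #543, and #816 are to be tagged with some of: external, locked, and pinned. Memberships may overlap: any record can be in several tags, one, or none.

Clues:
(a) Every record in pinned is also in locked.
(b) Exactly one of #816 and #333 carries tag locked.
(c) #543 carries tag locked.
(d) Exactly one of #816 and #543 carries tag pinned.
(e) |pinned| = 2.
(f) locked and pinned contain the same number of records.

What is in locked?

locked = {#333, #543}

From (c): #543 ∈ locked.
Suppose #138 ∈ locked: no assignment then satisfies all the clues, so #138 ∉ locked.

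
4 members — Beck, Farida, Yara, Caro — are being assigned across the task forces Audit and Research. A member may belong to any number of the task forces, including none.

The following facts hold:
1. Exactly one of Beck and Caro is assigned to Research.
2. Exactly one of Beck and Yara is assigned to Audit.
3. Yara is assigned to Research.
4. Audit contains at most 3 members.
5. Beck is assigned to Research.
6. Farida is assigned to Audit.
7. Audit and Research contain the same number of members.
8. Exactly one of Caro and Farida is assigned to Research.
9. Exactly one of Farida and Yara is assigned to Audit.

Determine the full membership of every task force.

Audit = {Beck, Caro, Farida}; Research = {Beck, Farida, Yara}

From (3): Yara ∈ Research.
From (5): Beck ∈ Research.
From (6): Farida ∈ Audit.
(1) (exactly one): Caro ∉ Research.
(8) (exactly one): Farida ∈ Research.
(9) (exactly one): Yara ∉ Audit.
(2) (exactly one): Beck ∈ Audit.
Suppose Caro ∉ Audit: no assignment then satisfies all the clues, so Caro ∈ Audit.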